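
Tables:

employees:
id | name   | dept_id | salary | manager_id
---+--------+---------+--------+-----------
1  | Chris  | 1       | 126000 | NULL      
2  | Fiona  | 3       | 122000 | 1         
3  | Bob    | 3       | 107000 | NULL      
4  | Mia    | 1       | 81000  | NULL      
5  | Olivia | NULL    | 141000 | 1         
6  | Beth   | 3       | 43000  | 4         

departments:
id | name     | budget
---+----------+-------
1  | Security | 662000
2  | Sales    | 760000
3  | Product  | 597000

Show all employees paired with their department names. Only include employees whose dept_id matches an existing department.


INNER JOIN keeps only employees rows whose dept_id matches an id in departments. Walk through each employee:
  - employee 1 (Chris): dept_id=1 -> matches Security
  - employee 2 (Fiona): dept_id=3 -> matches Product
  - employee 3 (Bob): dept_id=3 -> matches Product
  - employee 4 (Mia): dept_id=1 -> matches Security
  - employee 5 (Olivia): dept_id=NULL, no match -> dropped
  - employee 6 (Beth): dept_id=3 -> matches Product
So 1 of 6 rows is dropped.

SQL:
SELECT a.name, b.name AS department
FROM employees a
INNER JOIN departments b ON a.dept_id = b.id

Result:
name  | department
------+-----------
Chris | Security  
Fiona | Product   
Bob   | Product   
Mia   | Security  
Beth  | Product   


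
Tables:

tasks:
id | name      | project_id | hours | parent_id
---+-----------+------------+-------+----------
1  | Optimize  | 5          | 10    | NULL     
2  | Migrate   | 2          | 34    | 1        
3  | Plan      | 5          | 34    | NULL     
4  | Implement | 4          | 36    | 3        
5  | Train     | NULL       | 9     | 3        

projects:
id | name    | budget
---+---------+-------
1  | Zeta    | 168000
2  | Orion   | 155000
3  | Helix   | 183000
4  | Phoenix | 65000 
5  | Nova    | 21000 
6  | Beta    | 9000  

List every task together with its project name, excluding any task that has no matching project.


INNER JOIN keeps only tasks rows whose project_id matches an id in projects. Walk through each task:
  - task 1 (Optimize): project_id=5 -> matches Nova
  - task 2 (Migrate): project_id=2 -> matches Orion
  - task 3 (Plan): project_id=5 -> matches Nova
  - task 4 (Implement): project_id=4 -> matches Phoenix
  - task 5 (Train): project_id=NULL, no match -> dropped
So 1 of 5 rows is dropped.

SQL:
SELECT a.name, b.name AS project
FROM tasks a
INNER JOIN projects b ON a.project_id = b.id

Result:
name      | project
----------+--------
Optimize  | Nova   
Migrate   | Orion  
Plan      | Nova   
Implement | Phoenix


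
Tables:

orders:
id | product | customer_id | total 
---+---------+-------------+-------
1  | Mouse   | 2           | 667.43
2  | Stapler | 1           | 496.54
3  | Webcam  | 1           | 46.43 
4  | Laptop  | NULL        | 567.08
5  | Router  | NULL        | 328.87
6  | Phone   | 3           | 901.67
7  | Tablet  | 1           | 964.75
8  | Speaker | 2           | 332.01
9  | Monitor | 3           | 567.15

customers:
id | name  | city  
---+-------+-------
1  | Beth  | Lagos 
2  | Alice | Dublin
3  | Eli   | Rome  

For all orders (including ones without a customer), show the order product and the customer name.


LEFT JOIN keeps every row from orders (the left table); where customer_id has no match in customers, the customer columns become NULL. Walk through each order:
  - order 1 (Mouse): customer_id=2 -> matches Alice
  - order 2 (Stapler): customer_id=1 -> matches Beth
  - order 3 (Webcam): customer_id=1 -> matches Beth
  - order 4 (Laptop): customer_id=NULL, no match -> kept with NULL
  - order 5 (Router): customer_id=NULL, no match -> kept with NULL
  - order 6 (Phone): customer_id=3 -> matches Eli
  - order 7 (Tablet): customer_id=1 -> matches Beth
  - order 8 (Speaker): customer_id=2 -> matches Alice
  - order 9 (Monitor): customer_id=3 -> matches Eli
All 9 rows appear; 2 have NULL customer.

SQL:
SELECT a.product, b.name AS customer
FROM orders a
LEFT JOIN customers b ON a.customer_id = b.id

Result:
product | customer
--------+---------
Mouse   | Alice   
Stapler | Beth    
Webcam  | Beth    
Laptop  | NULL    
Router  | NULL    
Phone   | Eli     
Tablet  | Beth    
Speaker | Alice   
Monitor | Eli     


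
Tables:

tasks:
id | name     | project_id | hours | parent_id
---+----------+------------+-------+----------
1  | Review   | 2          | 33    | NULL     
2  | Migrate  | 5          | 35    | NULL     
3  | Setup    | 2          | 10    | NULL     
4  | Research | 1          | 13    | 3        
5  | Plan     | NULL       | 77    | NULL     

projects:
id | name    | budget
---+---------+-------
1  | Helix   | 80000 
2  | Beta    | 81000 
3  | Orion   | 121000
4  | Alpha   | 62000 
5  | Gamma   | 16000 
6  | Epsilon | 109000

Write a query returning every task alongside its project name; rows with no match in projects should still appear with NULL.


LEFT JOIN keeps every row from tasks (the left table); where project_id has no match in projects, the project columns become NULL. Walk through each task:
  - task 1 (Review): project_id=2 -> matches Beta
  - task 2 (Migrate): project_id=5 -> matches Gamma
  - task 3 (Setup): project_id=2 -> matches Beta
  - task 4 (Research): project_id=1 -> matches Helix
  - task 5 (Plan): project_id=NULL, no match -> kept with NULL
All 5 rows appear; 1 has NULL project.

SQL:
SELECT a.name, b.name AS project
FROM tasks a
LEFT JOIN projects b ON a.project_id = b.id

Result:
name     | project
---------+--------
Review   | Beta   
Migrate  | Gamma  
Setup    | Beta   
Research | Helix  
Plan     | NULL   


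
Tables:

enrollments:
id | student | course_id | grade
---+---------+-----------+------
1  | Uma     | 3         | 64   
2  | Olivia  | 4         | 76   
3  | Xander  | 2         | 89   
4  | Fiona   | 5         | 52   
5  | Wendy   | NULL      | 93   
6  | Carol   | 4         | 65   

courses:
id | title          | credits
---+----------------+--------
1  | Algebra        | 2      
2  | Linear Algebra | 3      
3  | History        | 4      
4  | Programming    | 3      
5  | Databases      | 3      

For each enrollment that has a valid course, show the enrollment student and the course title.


INNER JOIN keeps only enrollments rows whose course_id matches an id in courses. Walk through each enrollment:
  - enrollment 1 (Uma): course_id=3 -> matches History
  - enrollment 2 (Olivia): course_id=4 -> matches Programming
  - enrollment 3 (Xander): course_id=2 -> matches Linear Algebra
  - enrollment 4 (Fiona): course_id=5 -> matches Databases
  - enrollment 5 (Wendy): course_id=NULL, no match -> dropped
  - enrollment 6 (Carol): course_id=4 -> matches Programming
So 1 of 6 rows is dropped.

SQL:
SELECT a.student, b.title AS course
FROM enrollments a
INNER JOIN courses b ON a.course_id = b.id

Result:
student | course        
--------+---------------
Uma     | History       
Olivia  | Programming   
Xander  | Linear Algebra
Fiona   | Databases     
Carol   | Programming   


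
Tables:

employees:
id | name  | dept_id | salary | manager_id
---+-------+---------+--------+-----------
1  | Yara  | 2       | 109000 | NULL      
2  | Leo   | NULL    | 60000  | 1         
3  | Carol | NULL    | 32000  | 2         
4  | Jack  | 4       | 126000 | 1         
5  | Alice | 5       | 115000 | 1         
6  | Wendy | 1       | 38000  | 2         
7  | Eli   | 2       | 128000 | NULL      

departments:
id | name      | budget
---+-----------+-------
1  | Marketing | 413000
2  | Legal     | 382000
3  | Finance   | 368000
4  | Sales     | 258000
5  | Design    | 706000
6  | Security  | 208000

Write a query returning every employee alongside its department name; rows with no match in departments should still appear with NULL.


LEFT JOIN keeps every row from employees (the left table); where dept_id has no match in departments, the department columns become NULL. Walk through each employee:
  - employee 1 (Yara): dept_id=2 -> matches Legal
  - employee 2 (Leo): dept_id=NULL, no match -> kept with NULL
  - employee 3 (Carol): dept_id=NULL, no match -> kept with NULL
  - employee 4 (Jack): dept_id=4 -> matches Sales
  - employee 5 (Alice): dept_id=5 -> matches Design
  - employee 6 (Wendy): dept_id=1 -> matches Marketing
  - employee 7 (Eli): dept_id=2 -> matches Legal
All 7 rows appear; 2 have NULL department.

SQL:
SELECT a.name, b.name AS department
FROM employees a
LEFT JOIN departments b ON a.dept_id = b.id

Result:
name  | department
------+-----------
Yara  | Legal     
Leo   | NULL      
Carol | NULL      
Jack  | Sales     
Alice | Design    
Wendy | Marketing 
Eli   | Legal     


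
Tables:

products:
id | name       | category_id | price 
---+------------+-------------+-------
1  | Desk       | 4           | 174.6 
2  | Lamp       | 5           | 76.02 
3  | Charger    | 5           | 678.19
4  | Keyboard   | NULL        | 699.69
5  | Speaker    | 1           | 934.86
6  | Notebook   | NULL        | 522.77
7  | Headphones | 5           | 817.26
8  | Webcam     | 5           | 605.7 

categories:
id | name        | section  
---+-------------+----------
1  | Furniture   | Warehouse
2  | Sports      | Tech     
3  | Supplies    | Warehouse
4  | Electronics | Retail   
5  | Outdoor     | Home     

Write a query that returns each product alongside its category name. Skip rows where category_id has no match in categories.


INNER JOIN keeps only products rows whose category_id matches an id in categories. Walk through each product:
  - product 1 (Desk): category_id=4 -> matches Electronics
  - product 2 (Lamp): category_id=5 -> matches Outdoor
  - product 3 (Charger): category_id=5 -> matches Outdoor
  - product 4 (Keyboard): category_id=NULL, no match -> dropped
  - product 5 (Speaker): category_id=1 -> matches Furniture
  - product 6 (Notebook): category_id=NULL, no match -> dropped
  - product 7 (Headphones): category_id=5 -> matches Outdoor
  - product 8 (Webcam): category_id=5 -> matches Outdoor
So 2 of 8 rows are dropped.

SQL:
SELECT a.name, b.name AS category
FROM products a
INNER JOIN categories b ON a.category_id = b.id

Result:
name       | category   
-----------+------------
Desk       | Electronics
Lamp       | Outdoor    
Charger    | Outdoor    
Speaker    | Furniture  
Headphones | Outdoor    
Webcam     | Outdoor    


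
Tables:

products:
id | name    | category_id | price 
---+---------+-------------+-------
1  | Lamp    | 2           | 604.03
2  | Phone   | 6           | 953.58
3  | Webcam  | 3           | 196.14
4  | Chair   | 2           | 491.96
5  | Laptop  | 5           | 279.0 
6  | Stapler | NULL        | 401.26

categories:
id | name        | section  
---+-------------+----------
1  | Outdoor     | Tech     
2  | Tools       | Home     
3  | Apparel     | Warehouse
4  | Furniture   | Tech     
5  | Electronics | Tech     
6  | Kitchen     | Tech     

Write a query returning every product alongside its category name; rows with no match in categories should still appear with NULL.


LEFT JOIN keeps every row from products (the left table); where category_id has no match in categories, the category columns become NULL. Walk through each product:
  - product 1 (Lamp): category_id=2 -> matches Tools
  - product 2 (Phone): category_id=6 -> matches Kitchen
  - product 3 (Webcam): category_id=3 -> matches Apparel
  - product 4 (Chair): category_id=2 -> matches Tools
  - product 5 (Laptop): category_id=5 -> matches Electronics
  - product 6 (Stapler): category_id=NULL, no match -> kept with NULL
All 6 rows appear; 1 has NULL category.

SQL:
SELECT a.name, b.name AS category
FROM products a
LEFT JOIN categories b ON a.category_id = b.id

Result:
name    | category   
--------+------------
Lamp    | Tools      
Phone   | Kitchen    
Webcam  | Apparel    
Chair   | Tools      
Laptop  | Electronics
Stapler | NULL       


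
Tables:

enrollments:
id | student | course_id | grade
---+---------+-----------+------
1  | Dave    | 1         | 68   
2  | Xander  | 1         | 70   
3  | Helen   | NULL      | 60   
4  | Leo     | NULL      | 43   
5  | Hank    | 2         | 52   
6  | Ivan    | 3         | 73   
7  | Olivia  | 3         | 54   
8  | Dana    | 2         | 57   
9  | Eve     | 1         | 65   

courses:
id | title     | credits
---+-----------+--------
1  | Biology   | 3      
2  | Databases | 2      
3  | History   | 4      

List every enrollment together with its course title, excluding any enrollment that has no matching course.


INNER JOIN keeps only enrollments rows whose course_id matches an id in courses. Walk through each enrollment:
  - enrollment 1 (Dave): course_id=1 -> matches Biology
  - enrollment 2 (Xander): course_id=1 -> matches Biology
  - enrollment 3 (Helen): course_id=NULL, no match -> dropped
  - enrollment 4 (Leo): course_id=NULL, no match -> dropped
  - enrollment 5 (Hank): course_id=2 -> matches Databases
  - enrollment 6 (Ivan): course_id=3 -> matches History
  - enrollment 7 (Olivia): course_id=3 -> matches History
  - enrollment 8 (Dana): course_id=2 -> matches Databases
  - enrollment 9 (Eve): course_id=1 -> matches Biology
So 2 of 9 rows are dropped.

SQL:
SELECT a.student, b.title AS course
FROM enrollments a
INNER JOIN courses b ON a.course_id = b.id

Result:
student | course   
--------+----------
Dave    | Biology  
Xander  | Biology  
Hank    | Databases
Ivan    | History  
Olivia  | History  
Dana    | Databases
Eve     | Biology  


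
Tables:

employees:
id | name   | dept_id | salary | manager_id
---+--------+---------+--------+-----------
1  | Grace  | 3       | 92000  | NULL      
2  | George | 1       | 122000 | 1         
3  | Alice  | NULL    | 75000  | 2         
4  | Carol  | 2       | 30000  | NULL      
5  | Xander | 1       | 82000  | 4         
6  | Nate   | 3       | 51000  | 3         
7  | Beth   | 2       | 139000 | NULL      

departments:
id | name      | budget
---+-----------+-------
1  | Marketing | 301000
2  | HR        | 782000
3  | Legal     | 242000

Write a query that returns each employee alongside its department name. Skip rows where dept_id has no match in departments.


INNER JOIN keeps only employees rows whose dept_id matches an id in departments. Walk through each employee:
  - employee 1 (Grace): dept_id=3 -> matches Legal
  - employee 2 (George): dept_id=1 -> matches Marketing
  - employee 3 (Alice): dept_id=NULL, no match -> dropped
  - employee 4 (Carol): dept_id=2 -> matches HR
  - employee 5 (Xander): dept_id=1 -> matches Marketing
  - employee 6 (Nate): dept_id=3 -> matches Legal
  - employee 7 (Beth): dept_id=2 -> matches HR
So 1 of 7 rows is dropped.

SQL:
SELECT a.name, b.name AS department
FROM employees a
INNER JOIN departments b ON a.dept_id = b.id

Result:
name   | department
-------+-----------
Grace  | Legal     
George | Marketing 
Carol  | HR        
Xander | Marketing 
Nate   | Legal     
Beth   | HR        


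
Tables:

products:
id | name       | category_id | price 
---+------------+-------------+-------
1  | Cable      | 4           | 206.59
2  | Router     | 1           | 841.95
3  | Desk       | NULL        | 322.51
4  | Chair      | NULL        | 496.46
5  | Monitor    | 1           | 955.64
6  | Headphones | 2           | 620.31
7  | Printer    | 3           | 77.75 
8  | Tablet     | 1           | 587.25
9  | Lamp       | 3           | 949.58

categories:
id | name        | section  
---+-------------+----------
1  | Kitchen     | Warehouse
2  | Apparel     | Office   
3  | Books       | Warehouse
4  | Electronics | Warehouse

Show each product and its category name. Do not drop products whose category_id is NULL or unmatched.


LEFT JOIN keeps every row from products (the left table); where category_id has no match in categories, the category columns become NULL. Walk through each product:
  - product 1 (Cable): category_id=4 -> matches Electronics
  - product 2 (Router): category_id=1 -> matches Kitchen
  - product 3 (Desk): category_id=NULL, no match -> kept with NULL
  - product 4 (Chair): category_id=NULL, no match -> kept with NULL
  - product 5 (Monitor): category_id=1 -> matches Kitchen
  - product 6 (Headphones): category_id=2 -> matches Apparel
  - product 7 (Printer): category_id=3 -> matches Books
  - product 8 (Tablet): category_id=1 -> matches Kitchen
  - product 9 (Lamp): category_id=3 -> matches Books
All 9 rows appear; 2 have NULL category.

SQL:
SELECT a.name, b.name AS category
FROM products a
LEFT JOIN categories b ON a.category_id = b.id

Result:
name       | category   
-----------+------------
Cable      | Electronics
Router     | Kitchen    
Desk       | NULL       
Chair      | NULL       
Monitor    | Kitchen    
Headphones | Apparel    
Printer    | Books      
Tablet     | Kitchen    
Lamp       | Books      


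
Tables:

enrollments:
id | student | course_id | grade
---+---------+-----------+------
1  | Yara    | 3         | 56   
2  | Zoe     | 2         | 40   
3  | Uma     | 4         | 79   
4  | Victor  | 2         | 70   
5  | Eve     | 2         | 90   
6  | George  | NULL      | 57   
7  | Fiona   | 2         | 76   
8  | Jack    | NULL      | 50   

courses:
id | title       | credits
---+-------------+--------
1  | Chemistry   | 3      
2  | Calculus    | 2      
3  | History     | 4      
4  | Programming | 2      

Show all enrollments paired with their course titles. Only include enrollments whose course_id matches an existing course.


INNER JOIN keeps only enrollments rows whose course_id matches an id in courses. Walk through each enrollment:
  - enrollment 1 (Yara): course_id=3 -> matches History
  - enrollment 2 (Zoe): course_id=2 -> matches Calculus
  - enrollment 3 (Uma): course_id=4 -> matches Programming
  - enrollment 4 (Victor): course_id=2 -> matches Calculus
  - enrollment 5 (Eve): course_id=2 -> matches Calculus
  - enrollment 6 (George): course_id=NULL, no match -> dropped
  - enrollment 7 (Fiona): course_id=2 -> matches Calculus
  - enrollment 8 (Jack): course_id=NULL, no match -> dropped
So 2 of 8 rows are dropped.

SQL:
SELECT a.student, b.title AS course
FROM enrollments a
INNER JOIN courses b ON a.course_id = b.id

Result:
student | course     
--------+------------
Yara    | History    
Zoe     | Calculus   
Uma     | Programming
Victor  | Calculus   
Eve     | Calculus   
Fiona   | Calculus   


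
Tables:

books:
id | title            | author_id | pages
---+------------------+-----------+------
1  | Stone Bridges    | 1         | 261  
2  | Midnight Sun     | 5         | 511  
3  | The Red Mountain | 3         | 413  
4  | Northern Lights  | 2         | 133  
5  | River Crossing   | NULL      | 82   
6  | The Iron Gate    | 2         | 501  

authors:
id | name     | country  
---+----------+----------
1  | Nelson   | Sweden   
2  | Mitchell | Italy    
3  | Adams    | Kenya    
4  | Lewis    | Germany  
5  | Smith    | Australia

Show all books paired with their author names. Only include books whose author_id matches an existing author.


INNER JOIN keeps only books rows whose author_id matches an id in authors. Walk through each book:
  - book 1 (Stone Bridges): author_id=1 -> matches Nelson
  - book 2 (Midnight Sun): author_id=5 -> matches Smith
  - book 3 (The Red Mountain): author_id=3 -> matches Adams
  - book 4 (Northern Lights): author_id=2 -> matches Mitchell
  - book 5 (River Crossing): author_id=NULL, no match -> dropped
  - book 6 (The Iron Gate): author_id=2 -> matches Mitchell
So 1 of 6 rows is dropped.

SQL:
SELECT a.title, b.name AS author
FROM books a
INNER JOIN authors b ON a.author_id = b.id

Result:
title            | author  
-----------------+---------
Stone Bridges    | Nelson  
Midnight Sun     | Smith   
The Red Mountain | Adams   
Northern Lights  | Mitchell
The Iron Gate    | Mitchell


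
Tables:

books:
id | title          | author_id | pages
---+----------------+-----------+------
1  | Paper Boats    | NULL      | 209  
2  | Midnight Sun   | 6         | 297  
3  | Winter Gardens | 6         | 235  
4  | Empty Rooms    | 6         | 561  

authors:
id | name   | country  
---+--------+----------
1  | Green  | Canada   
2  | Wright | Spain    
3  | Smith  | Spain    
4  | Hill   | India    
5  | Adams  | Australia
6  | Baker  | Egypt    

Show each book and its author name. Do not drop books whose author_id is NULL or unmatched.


LEFT JOIN keeps every row from books (the left table); where author_id has no match in authors, the author columns become NULL. Walk through each book:
  - book 1 (Paper Boats): author_id=NULL, no match -> kept with NULL
  - book 2 (Midnight Sun): author_id=6 -> matches Baker
  - book 3 (Winter Gardens): author_id=6 -> matches Baker
  - book 4 (Empty Rooms): author_id=6 -> matches Baker
All 4 rows appear; 1 has NULL author.

SQL:
SELECT a.title, b.name AS author
FROM books a
LEFT JOIN authors b ON a.author_id = b.id

Result:
title          | author
---------------+-------
Paper Boats    | NULL  
Midnight Sun   | Baker 
Winter Gardens | Baker 
Empty Rooms    | Baker 


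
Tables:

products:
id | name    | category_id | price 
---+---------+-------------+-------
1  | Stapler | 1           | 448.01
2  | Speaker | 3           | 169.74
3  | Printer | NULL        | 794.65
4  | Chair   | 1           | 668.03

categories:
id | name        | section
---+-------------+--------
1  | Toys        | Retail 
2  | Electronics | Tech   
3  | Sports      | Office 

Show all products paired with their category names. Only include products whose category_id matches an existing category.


INNER JOIN keeps only products rows whose category_id matches an id in categories. Walk through each product:
  - product 1 (Stapler): category_id=1 -> matches Toys
  - product 2 (Speaker): category_id=3 -> matches Sports
  - product 3 (Printer): category_id=NULL, no match -> dropped
  - product 4 (Chair): category_id=1 -> matches Toys
So 1 of 4 rows is dropped.

SQL:
SELECT a.name, b.name AS category
FROM products a
INNER JOIN categories b ON a.category_id = b.id

Result:
name    | category
--------+---------
Stapler | Toys    
Speaker | Sports  
Chair   | Toys    


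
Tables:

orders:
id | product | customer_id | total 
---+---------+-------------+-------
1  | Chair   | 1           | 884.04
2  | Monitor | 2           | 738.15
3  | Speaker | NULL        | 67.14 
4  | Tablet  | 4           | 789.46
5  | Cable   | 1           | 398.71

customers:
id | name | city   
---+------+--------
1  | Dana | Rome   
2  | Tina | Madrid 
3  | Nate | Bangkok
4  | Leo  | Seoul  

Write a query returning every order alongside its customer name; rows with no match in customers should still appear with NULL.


LEFT JOIN keeps every row from orders (the left table); where customer_id has no match in customers, the customer columns become NULL. Walk through each order:
  - order 1 (Chair): customer_id=1 -> matches Dana
  - order 2 (Monitor): customer_id=2 -> matches Tina
  - order 3 (Speaker): customer_id=NULL, no match -> kept with NULL
  - order 4 (Tablet): customer_id=4 -> matches Leo
  - order 5 (Cable): customer_id=1 -> matches Dana
All 5 rows appear; 1 has NULL customer.

SQL:
SELECT a.product, b.name AS customer
FROM orders a
LEFT JOIN customers b ON a.customer_id = b.id

Result:
product | customer
--------+---------
Chair   | Dana    
Monitor | Tina    
Speaker | NULL    
Tablet  | Leo     
Cable   | Dana    


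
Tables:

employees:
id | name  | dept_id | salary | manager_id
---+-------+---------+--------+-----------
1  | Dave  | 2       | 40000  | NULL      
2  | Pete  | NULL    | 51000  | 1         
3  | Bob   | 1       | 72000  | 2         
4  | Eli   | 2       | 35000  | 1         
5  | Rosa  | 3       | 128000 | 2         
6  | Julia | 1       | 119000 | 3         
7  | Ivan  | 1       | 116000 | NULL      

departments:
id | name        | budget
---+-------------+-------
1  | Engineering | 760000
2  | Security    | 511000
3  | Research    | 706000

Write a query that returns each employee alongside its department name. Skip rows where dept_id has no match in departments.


INNER JOIN keeps only employees rows whose dept_id matches an id in departments. Walk through each employee:
  - employee 1 (Dave): dept_id=2 -> matches Security
  - employee 2 (Pete): dept_id=NULL, no match -> dropped
  - employee 3 (Bob): dept_id=1 -> matches Engineering
  - employee 4 (Eli): dept_id=2 -> matches Security
  - employee 5 (Rosa): dept_id=3 -> matches Research
  - employee 6 (Julia): dept_id=1 -> matches Engineering
  - employee 7 (Ivan): dept_id=1 -> matches Engineering
So 1 of 7 rows is dropped.

SQL:
SELECT a.name, b.name AS department
FROM employees a
INNER JOIN departments b ON a.dept_id = b.id

Result:
name  | department 
------+------------
Dave  | Security   
Bob   | Engineering
Eli   | Security   
Rosa  | Research   
Julia | Engineering
Ivan  | Engineering


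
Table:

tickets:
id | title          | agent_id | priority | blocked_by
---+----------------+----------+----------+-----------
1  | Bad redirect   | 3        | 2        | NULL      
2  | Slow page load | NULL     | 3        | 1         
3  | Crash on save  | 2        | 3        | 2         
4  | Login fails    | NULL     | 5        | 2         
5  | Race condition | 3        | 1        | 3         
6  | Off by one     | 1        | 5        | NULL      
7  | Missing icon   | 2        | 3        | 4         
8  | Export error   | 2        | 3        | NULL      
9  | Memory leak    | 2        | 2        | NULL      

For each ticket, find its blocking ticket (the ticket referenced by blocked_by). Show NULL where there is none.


This is a self-join: tickets is joined to a second copy of itself, matching each row's blocked_by to another row's id. Use LEFT JOIN so rows with blocked_by=NULL are kept.
  - ticket 1 (Bad redirect): blocked_by=NULL -> NULL
  - ticket 2 (Slow page load): blocked_by=1 -> Bad redirect
  - ticket 3 (Crash on save): blocked_by=2 -> Slow page load
  - ticket 4 (Login fails): blocked_by=2 -> Slow page load
  - ticket 5 (Race condition): blocked_by=3 -> Crash on save
  - ticket 6 (Off by one): blocked_by=NULL -> NULL
  - ticket 7 (Missing icon): blocked_by=4 -> Login fails
  - ticket 8 (Export error): blocked_by=NULL -> NULL
  - ticket 9 (Memory leak): blocked_by=NULL -> NULL

SQL:
SELECT a.title AS item, b.title AS blocked_by
FROM tickets a
LEFT JOIN tickets b ON a.blocked_by = b.id

Result:
item           | blocked_by    
---------------+---------------
Bad redirect   | NULL          
Slow page load | Bad redirect  
Crash on save  | Slow page load
Login fails    | Slow page load
Race condition | Crash on save 
Off by one     | NULL          
Missing icon   | Login fails   
Export error   | NULL          
Memory leak    | NULL          


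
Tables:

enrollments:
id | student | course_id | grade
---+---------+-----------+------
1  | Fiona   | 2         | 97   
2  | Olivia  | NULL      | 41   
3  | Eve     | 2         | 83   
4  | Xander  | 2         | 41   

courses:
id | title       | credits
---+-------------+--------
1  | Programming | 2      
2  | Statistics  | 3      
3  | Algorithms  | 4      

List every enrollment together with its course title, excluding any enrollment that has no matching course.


INNER JOIN keeps only enrollments rows whose course_id matches an id in courses. Walk through each enrollment:
  - enrollment 1 (Fiona): course_id=2 -> matches Statistics
  - enrollment 2 (Olivia): course_id=NULL, no match -> dropped
  - enrollment 3 (Eve): course_id=2 -> matches Statistics
  - enrollment 4 (Xander): course_id=2 -> matches Statistics
So 1 of 4 rows is dropped.

SQL:
SELECT a.student, b.title AS course
FROM enrollments a
INNER JOIN courses b ON a.course_id = b.id

Result:
student | course    
--------+-----------
Fiona   | Statistics
Eve     | Statistics
Xander  | Statistics


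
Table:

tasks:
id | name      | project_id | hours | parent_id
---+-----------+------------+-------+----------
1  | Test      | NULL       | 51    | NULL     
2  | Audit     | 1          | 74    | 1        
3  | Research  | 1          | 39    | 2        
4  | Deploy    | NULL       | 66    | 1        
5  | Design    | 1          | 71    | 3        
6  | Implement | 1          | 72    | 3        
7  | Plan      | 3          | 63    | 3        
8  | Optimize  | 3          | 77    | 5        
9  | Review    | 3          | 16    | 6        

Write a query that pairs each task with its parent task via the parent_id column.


This is a self-join: tasks is joined to a second copy of itself, matching each row's parent_id to another row's id. Use LEFT JOIN so rows with parent_id=NULL are kept.
  - task 1 (Test): parent_id=NULL -> NULL
  - task 2 (Audit): parent_id=1 -> Test
  - task 3 (Research): parent_id=2 -> Audit
  - task 4 (Deploy): parent_id=1 -> Test
  - task 5 (Design): parent_id=3 -> Research
  - task 6 (Implement): parent_id=3 -> Research
  - task 7 (Plan): parent_id=3 -> Research
  - task 8 (Optimize): parent_id=5 -> Design
  - task 9 (Review): parent_id=6 -> Implement

SQL:
SELECT a.name AS item, b.name AS parent
FROM tasks a
LEFT JOIN tasks b ON a.parent_id = b.id

Result:
item      | parent   
----------+----------
Test      | NULL     
Audit     | Test     
Research  | Audit    
Deploy    | Test     
Design    | Research 
Implement | Research 
Plan      | Research 
Optimize  | Design   
Review    | Implement


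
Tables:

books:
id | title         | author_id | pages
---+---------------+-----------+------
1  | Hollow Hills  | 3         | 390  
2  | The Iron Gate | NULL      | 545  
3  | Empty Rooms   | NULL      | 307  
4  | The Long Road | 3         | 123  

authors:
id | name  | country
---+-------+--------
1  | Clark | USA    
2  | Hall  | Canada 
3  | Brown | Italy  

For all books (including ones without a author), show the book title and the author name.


LEFT JOIN keeps every row from books (the left table); where author_id has no match in authors, the author columns become NULL. Walk through each book:
  - book 1 (Hollow Hills): author_id=3 -> matches Brown
  - book 2 (The Iron Gate): author_id=NULL, no match -> kept with NULL
  - book 3 (Empty Rooms): author_id=NULL, no match -> kept with NULL
  - book 4 (The Long Road): author_id=3 -> matches Brown
All 4 rows appear; 2 have NULL author.

SQL:
SELECT a.title, b.name AS author
FROM books a
LEFT JOIN authors b ON a.author_id = b.id

Result:
title         | author
--------------+-------
Hollow Hills  | Brown 
The Iron Gate | NULL  
Empty Rooms   | NULL  
The Long Road | Brown 


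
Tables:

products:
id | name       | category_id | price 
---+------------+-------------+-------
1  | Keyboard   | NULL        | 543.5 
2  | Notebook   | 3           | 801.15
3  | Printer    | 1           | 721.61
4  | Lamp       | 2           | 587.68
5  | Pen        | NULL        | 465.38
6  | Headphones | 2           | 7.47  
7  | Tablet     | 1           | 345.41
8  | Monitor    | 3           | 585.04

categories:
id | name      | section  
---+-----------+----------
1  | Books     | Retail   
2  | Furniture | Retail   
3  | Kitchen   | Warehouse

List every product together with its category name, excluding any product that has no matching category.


INNER JOIN keeps only products rows whose category_id matches an id in categories. Walk through each product:
  - product 1 (Keyboard): category_id=NULL, no match -> dropped
  - product 2 (Notebook): category_id=3 -> matches Kitchen
  - product 3 (Printer): category_id=1 -> matches Books
  - product 4 (Lamp): category_id=2 -> matches Furniture
  - product 5 (Pen): category_id=NULL, no match -> dropped
  - product 6 (Headphones): category_id=2 -> matches Furniture
  - product 7 (Tablet): category_id=1 -> matches Books
  - product 8 (Monitor): category_id=3 -> matches Kitchen
So 2 of 8 rows are dropped.

SQL:
SELECT a.name, b.name AS category
FROM products a
INNER JOIN categories b ON a.category_id = b.id

Result:
name       | category 
-----------+----------
Notebook   | Kitchen  
Printer    | Books    
Lamp       | Furniture
Headphones | Furniture
Tablet     | Books    
Monitor    | Kitchen  


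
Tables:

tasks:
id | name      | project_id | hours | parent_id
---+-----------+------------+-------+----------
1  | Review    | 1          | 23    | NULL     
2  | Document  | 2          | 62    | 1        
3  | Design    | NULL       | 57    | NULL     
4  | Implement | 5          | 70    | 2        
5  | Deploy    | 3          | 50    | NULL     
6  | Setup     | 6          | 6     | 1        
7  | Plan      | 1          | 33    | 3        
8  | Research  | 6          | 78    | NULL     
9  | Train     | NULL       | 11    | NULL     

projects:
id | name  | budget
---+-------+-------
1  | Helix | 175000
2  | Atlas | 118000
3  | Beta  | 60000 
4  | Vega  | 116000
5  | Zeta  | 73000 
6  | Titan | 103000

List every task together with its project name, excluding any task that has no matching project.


INNER JOIN keeps only tasks rows whose project_id matches an id in projects. Walk through each task:
  - task 1 (Review): project_id=1 -> matches Helix
  - task 2 (Document): project_id=2 -> matches Atlas
  - task 3 (Design): project_id=NULL, no match -> dropped
  - task 4 (Implement): project_id=5 -> matches Zeta
  - task 5 (Deploy): project_id=3 -> matches Beta
  - task 6 (Setup): project_id=6 -> matches Titan
  - task 7 (Plan): project_id=1 -> matches Helix
  - task 8 (Research): project_id=6 -> matches Titan
  - task 9 (Train): project_id=NULL, no match -> dropped
So 2 of 9 rows are dropped.

SQL:
SELECT a.name, b.name AS project
FROM tasks a
INNER JOIN projects b ON a.project_id = b.id

Result:
name      | project
----------+--------
Review    | Helix  
Document  | Atlas  
Implement | Zeta   
Deploy    | Beta   
Setup     | Titan  
Plan      | Helix  
Research  | Titan  


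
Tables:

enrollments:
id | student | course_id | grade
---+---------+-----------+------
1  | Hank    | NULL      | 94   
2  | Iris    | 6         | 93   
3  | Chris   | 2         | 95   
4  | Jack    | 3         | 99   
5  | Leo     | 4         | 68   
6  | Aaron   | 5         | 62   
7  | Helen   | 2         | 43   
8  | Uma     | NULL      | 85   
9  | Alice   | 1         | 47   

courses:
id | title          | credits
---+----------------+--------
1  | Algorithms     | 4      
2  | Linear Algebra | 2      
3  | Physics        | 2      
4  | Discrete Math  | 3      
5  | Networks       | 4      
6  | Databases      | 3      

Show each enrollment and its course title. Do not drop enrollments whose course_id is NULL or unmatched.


LEFT JOIN keeps every row from enrollments (the left table); where course_id has no match in courses, the course columns become NULL. Walk through each enrollment:
  - enrollment 1 (Hank): course_id=NULL, no match -> kept with NULL
  - enrollment 2 (Iris): course_id=6 -> matches Databases
  - enrollment 3 (Chris): course_id=2 -> matches Linear Algebra
  - enrollment 4 (Jack): course_id=3 -> matches Physics
  - enrollment 5 (Leo): course_id=4 -> matches Discrete Math
  - enrollment 6 (Aaron): course_id=5 -> matches Networks
  - enrollment 7 (Helen): course_id=2 -> matches Linear Algebra
  - enrollment 8 (Uma): course_id=NULL, no match -> kept with NULL
  - enrollment 9 (Alice): course_id=1 -> matches Algorithms
All 9 rows appear; 2 have NULL course.

SQL:
SELECT a.student, b.title AS course
FROM enrollments a
LEFT JOIN courses b ON a.course_id = b.id

Result:
student | course        
--------+---------------
Hank    | NULL          
Iris    | Databases     
Chris   | Linear Algebra
Jack    | Physics       
Leo     | Discrete Math 
Aaron   | Networks      
Helen   | Linear Algebra
Uma     | NULL          
Alice   | Algorithms    


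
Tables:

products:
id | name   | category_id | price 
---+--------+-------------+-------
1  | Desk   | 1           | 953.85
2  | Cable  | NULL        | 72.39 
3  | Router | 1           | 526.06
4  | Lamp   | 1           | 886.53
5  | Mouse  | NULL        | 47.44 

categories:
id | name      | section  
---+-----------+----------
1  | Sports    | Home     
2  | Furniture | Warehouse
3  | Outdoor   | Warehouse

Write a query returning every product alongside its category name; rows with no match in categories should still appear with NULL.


LEFT JOIN keeps every row from products (the left table); where category_id has no match in categories, the category columns become NULL. Walk through each product:
  - product 1 (Desk): category_id=1 -> matches Sports
  - product 2 (Cable): category_id=NULL, no match -> kept with NULL
  - product 3 (Router): category_id=1 -> matches Sports
  - product 4 (Lamp): category_id=1 -> matches Sports
  - product 5 (Mouse): category_id=NULL, no match -> kept with NULL
All 5 rows appear; 2 have NULL category.

SQL:
SELECT a.name, b.name AS category
FROM products a
LEFT JOIN categories b ON a.category_id = b.id

Result:
name   | category
-------+---------
Desk   | Sports  
Cable  | NULL    
Router | Sports  
Lamp   | Sports  
Mouse  | NULL    


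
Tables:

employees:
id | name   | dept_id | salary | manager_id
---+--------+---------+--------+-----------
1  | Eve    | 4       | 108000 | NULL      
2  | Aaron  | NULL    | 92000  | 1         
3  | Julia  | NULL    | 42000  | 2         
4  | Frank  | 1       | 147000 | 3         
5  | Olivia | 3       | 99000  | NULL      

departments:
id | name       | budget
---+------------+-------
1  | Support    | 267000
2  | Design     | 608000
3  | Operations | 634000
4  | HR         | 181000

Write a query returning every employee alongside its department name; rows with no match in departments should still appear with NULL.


LEFT JOIN keeps every row from employees (the left table); where dept_id has no match in departments, the department columns become NULL. Walk through each employee:
  - employee 1 (Eve): dept_id=4 -> matches HR
  - employee 2 (Aaron): dept_id=NULL, no match -> kept with NULL
  - employee 3 (Julia): dept_id=NULL, no match -> kept with NULL
  - employee 4 (Frank): dept_id=1 -> matches Support
  - employee 5 (Olivia): dept_id=3 -> matches Operations
All 5 rows appear; 2 have NULL department.

SQL:
SELECT a.name, b.name AS department
FROM employees a
LEFT JOIN departments b ON a.dept_id = b.id

Result:
name   | department
-------+-----------
Eve    | HR        
Aaron  | NULL      
Julia  | NULL      
Frank  | Support   
Olivia | Operations


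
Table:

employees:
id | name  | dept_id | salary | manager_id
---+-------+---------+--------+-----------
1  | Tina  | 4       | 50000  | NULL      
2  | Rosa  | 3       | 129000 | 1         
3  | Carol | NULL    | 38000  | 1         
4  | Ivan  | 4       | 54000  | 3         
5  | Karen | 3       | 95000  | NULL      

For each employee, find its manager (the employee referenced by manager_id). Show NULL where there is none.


This is a self-join: employees is joined to a second copy of itself, matching each row's manager_id to another row's id. Use LEFT JOIN so rows with manager_id=NULL are kept.
  - employee 1 (Tina): manager_id=NULL -> NULL
  - employee 2 (Rosa): manager_id=1 -> Tina
  - employee 3 (Carol): manager_id=1 -> Tina
  - employee 4 (Ivan): manager_id=3 -> Carol
  - employee 5 (Karen): manager_id=NULL -> NULL

SQL:
SELECT a.name AS item, b.name AS manager
FROM employees a
LEFT JOIN employees b ON a.manager_id = b.id

Result:
item  | manager
------+--------
Tina  | NULL   
Rosa  | Tina   
Carol | Tina   
Ivan  | Carol  
Karen | NULL   


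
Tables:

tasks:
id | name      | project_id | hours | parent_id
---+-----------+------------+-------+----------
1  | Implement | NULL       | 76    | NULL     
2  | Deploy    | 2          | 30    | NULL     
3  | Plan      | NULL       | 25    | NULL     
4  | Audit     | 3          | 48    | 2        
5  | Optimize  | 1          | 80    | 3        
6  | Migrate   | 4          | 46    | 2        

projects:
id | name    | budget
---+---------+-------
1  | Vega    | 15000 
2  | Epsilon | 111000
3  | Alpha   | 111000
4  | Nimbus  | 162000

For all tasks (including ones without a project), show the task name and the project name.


LEFT JOIN keeps every row from tasks (the left table); where project_id has no match in projects, the project columns become NULL. Walk through each task:
  - task 1 (Implement): project_id=NULL, no match -> kept with NULL
  - task 2 (Deploy): project_id=2 -> matches Epsilon
  - task 3 (Plan): project_id=NULL, no match -> kept with NULL
  - task 4 (Audit): project_id=3 -> matches Alpha
  - task 5 (Optimize): project_id=1 -> matches Vega
  - task 6 (Migrate): project_id=4 -> matches Nimbus
All 6 rows appear; 2 have NULL project.

SQL:
SELECT a.name, b.name AS project
FROM tasks a
LEFT JOIN projects b ON a.project_id = b.id

Result:
name      | project
----------+--------
Implement | NULL   
Deploy    | Epsilon
Plan      | NULL   
Audit     | Alpha  
Optimize  | Vega   
Migrate   | Nimbus 
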